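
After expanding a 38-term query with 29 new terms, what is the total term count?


Original terms: 38
Expansion terms: 29
Total = 38 + 29 = 67

67


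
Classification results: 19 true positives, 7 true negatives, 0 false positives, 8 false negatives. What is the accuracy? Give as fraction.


Accuracy = (TP + TN) / (TP + TN + FP + FN)
TP + TN = 19 + 7 = 26
Total = 19 + 7 + 0 + 8 = 34
Accuracy = 26 / 34 = 13/17

13/17


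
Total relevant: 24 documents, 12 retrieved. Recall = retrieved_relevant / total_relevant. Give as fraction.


Recall = retrieved_relevant / total_relevant
= 12 / 24
= 12 / (12 + 12)
= 1/2

1/2


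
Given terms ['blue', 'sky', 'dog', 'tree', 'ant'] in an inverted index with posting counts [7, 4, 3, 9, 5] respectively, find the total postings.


Summing posting list sizes:
'blue': 7 postings
'sky': 4 postings
'dog': 3 postings
'tree': 9 postings
'ant': 5 postings
Total = 7 + 4 + 3 + 9 + 5 = 28

28


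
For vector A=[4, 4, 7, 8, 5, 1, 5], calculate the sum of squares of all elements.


|A|^2 = sum of squared components
A[0]^2 = 4^2 = 16
A[1]^2 = 4^2 = 16
A[2]^2 = 7^2 = 49
A[3]^2 = 8^2 = 64
A[4]^2 = 5^2 = 25
A[5]^2 = 1^2 = 1
A[6]^2 = 5^2 = 25
Sum = 16 + 16 + 49 + 64 + 25 + 1 + 25 = 196

196


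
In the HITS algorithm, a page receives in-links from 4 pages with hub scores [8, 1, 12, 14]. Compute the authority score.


Authority = sum of hub scores of in-linkers
In-link 1: hub score = 8
In-link 2: hub score = 1
In-link 3: hub score = 12
In-link 4: hub score = 14
Authority = 8 + 1 + 12 + 14 = 35

35


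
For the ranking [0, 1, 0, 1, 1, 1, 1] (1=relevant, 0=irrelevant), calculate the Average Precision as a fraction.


Computing P@k for each relevant position:
Position 1: not relevant
Position 2: relevant, P@2 = 1/2 = 1/2
Position 3: not relevant
Position 4: relevant, P@4 = 2/4 = 1/2
Position 5: relevant, P@5 = 3/5 = 3/5
Position 6: relevant, P@6 = 4/6 = 2/3
Position 7: relevant, P@7 = 5/7 = 5/7
Sum of P@k = 1/2 + 1/2 + 3/5 + 2/3 + 5/7 = 313/105
AP = 313/105 / 5 = 313/525

313/525


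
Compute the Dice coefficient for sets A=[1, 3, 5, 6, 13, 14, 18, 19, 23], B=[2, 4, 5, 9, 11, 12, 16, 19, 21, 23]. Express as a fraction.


A intersect B = [5, 19, 23]
|A intersect B| = 3
|A| = 9, |B| = 10
Dice = 2*3 / (9+10)
= 6 / 19 = 6/19

6/19


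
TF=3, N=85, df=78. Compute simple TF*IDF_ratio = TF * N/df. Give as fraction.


TF * (N/df)
= 3 * (85/78)
= 3 * 85/78
= 85/26

85/26


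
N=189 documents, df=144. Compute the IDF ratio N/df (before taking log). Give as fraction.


IDF ratio = N / df
= 189 / 144
= 21/16

21/16


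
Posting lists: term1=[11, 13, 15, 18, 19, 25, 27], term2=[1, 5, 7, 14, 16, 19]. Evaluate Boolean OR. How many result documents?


Boolean OR: find union of posting lists
term1 docs: [11, 13, 15, 18, 19, 25, 27]
term2 docs: [1, 5, 7, 14, 16, 19]
Union: [1, 5, 7, 11, 13, 14, 15, 16, 18, 19, 25, 27]
|union| = 12

12


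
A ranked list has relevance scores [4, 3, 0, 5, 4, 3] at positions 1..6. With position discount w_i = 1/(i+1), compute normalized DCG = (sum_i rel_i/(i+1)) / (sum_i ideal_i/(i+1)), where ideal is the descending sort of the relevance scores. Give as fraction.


Position discount weights w_i = 1/(i+1) for i=1..6:
Weights = [1/2, 1/3, 1/4, 1/5, 1/6, 1/7]
Actual relevance: [4, 3, 0, 5, 4, 3]
DCG = 4/2 + 3/3 + 0/4 + 5/5 + 4/6 + 3/7 = 107/21
Ideal relevance (sorted desc): [5, 4, 4, 3, 3, 0]
Ideal DCG = 5/2 + 4/3 + 4/4 + 3/5 + 3/6 + 0/7 = 89/15
nDCG = DCG / ideal_DCG = 107/21 / 89/15 = 535/623

535/623


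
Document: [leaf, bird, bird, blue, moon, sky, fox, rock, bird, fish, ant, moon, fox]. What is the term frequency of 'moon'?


Document has 13 words
Scanning for 'moon':
Found at positions: [4, 11]
Count = 2

2


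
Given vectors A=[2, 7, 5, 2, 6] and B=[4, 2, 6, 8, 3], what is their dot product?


Dot product = sum of element-wise products
A[0]*B[0] = 2*4 = 8
A[1]*B[1] = 7*2 = 14
A[2]*B[2] = 5*6 = 30
A[3]*B[3] = 2*8 = 16
A[4]*B[4] = 6*3 = 18
Sum = 8 + 14 + 30 + 16 + 18 = 86

86


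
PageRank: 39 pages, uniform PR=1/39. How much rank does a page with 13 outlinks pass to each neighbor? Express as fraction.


Initial PR = 1/39 = 1/39
Outlinks = 13
Contribution per link = PR / outlinks
= 1/39 / 13
= 1/507

1/507


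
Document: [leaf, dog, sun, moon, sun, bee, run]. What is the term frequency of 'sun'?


Document has 7 words
Scanning for 'sun':
Found at positions: [2, 4]
Count = 2

2


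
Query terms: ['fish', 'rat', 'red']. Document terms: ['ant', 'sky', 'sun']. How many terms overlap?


Query terms: ['fish', 'rat', 'red']
Document terms: ['ant', 'sky', 'sun']
Common terms: []
Overlap count = 0

0


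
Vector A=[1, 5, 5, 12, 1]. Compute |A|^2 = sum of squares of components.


|A|^2 = sum of squared components
A[0]^2 = 1^2 = 1
A[1]^2 = 5^2 = 25
A[2]^2 = 5^2 = 25
A[3]^2 = 12^2 = 144
A[4]^2 = 1^2 = 1
Sum = 1 + 25 + 25 + 144 + 1 = 196

196


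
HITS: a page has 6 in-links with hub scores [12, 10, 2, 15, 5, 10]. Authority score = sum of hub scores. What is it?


Authority = sum of hub scores of in-linkers
In-link 1: hub score = 12
In-link 2: hub score = 10
In-link 3: hub score = 2
In-link 4: hub score = 15
In-link 5: hub score = 5
In-link 6: hub score = 10
Authority = 12 + 10 + 2 + 15 + 5 + 10 = 54

54


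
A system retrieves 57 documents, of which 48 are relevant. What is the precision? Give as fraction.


Precision = relevant_retrieved / total_retrieved
= 48 / 57
= 48 / (48 + 9)
= 16/19

16/19


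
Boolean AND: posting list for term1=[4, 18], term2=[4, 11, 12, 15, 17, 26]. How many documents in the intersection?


Boolean AND: find intersection of posting lists
term1 docs: [4, 18]
term2 docs: [4, 11, 12, 15, 17, 26]
Intersection: [4]
|intersection| = 1

1


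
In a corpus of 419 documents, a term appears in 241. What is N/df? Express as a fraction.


IDF ratio = N / df
= 419 / 241
= 419/241

419/241


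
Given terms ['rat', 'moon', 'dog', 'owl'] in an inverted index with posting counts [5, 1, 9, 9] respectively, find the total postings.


Summing posting list sizes:
'rat': 5 postings
'moon': 1 postings
'dog': 9 postings
'owl': 9 postings
Total = 5 + 1 + 9 + 9 = 24

24


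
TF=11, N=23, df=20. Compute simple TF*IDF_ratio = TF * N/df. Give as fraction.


TF * (N/df)
= 11 * (23/20)
= 11 * 23/20
= 253/20

253/20


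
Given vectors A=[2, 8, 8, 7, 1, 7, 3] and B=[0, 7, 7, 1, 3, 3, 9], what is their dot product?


Dot product = sum of element-wise products
A[0]*B[0] = 2*0 = 0
A[1]*B[1] = 8*7 = 56
A[2]*B[2] = 8*7 = 56
A[3]*B[3] = 7*1 = 7
A[4]*B[4] = 1*3 = 3
A[5]*B[5] = 7*3 = 21
A[6]*B[6] = 3*9 = 27
Sum = 0 + 56 + 56 + 7 + 3 + 21 + 27 = 170

170


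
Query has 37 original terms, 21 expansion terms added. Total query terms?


Original terms: 37
Expansion terms: 21
Total = 37 + 21 = 58

58


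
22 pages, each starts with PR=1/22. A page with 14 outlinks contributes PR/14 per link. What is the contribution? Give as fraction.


Initial PR = 1/22 = 1/22
Outlinks = 14
Contribution per link = PR / outlinks
= 1/22 / 14
= 1/308

1/308


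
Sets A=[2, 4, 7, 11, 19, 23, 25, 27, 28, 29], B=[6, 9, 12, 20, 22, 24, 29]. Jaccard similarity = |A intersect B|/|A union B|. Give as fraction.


A intersect B = [29]
|A intersect B| = 1
A union B = [2, 4, 6, 7, 9, 11, 12, 19, 20, 22, 23, 24, 25, 27, 28, 29]
|A union B| = 16
Jaccard = 1/16 = 1/16

1/16


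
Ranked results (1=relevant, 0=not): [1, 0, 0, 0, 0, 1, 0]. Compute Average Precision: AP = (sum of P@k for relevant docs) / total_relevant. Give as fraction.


Computing P@k for each relevant position:
Position 1: relevant, P@1 = 1/1 = 1
Position 2: not relevant
Position 3: not relevant
Position 4: not relevant
Position 5: not relevant
Position 6: relevant, P@6 = 2/6 = 1/3
Position 7: not relevant
Sum of P@k = 1 + 1/3 = 4/3
AP = 4/3 / 2 = 2/3

2/3


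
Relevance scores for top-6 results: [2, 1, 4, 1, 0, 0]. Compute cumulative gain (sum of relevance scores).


Cumulative Gain = sum of relevance scores
Position 1: rel=2, running sum=2
Position 2: rel=1, running sum=3
Position 3: rel=4, running sum=7
Position 4: rel=1, running sum=8
Position 5: rel=0, running sum=8
Position 6: rel=0, running sum=8
CG = 8

8


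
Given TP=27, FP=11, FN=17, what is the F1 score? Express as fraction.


F1 = 2 * P * R / (P + R)
P = TP/(TP+FP) = 27/38 = 27/38
R = TP/(TP+FN) = 27/44 = 27/44
2 * P * R = 2 * 27/38 * 27/44 = 729/836
P + R = 27/38 + 27/44 = 1107/836
F1 = 729/836 / 1107/836 = 27/41

27/41


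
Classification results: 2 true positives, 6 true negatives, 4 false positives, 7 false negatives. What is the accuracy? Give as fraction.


Accuracy = (TP + TN) / (TP + TN + FP + FN)
TP + TN = 2 + 6 = 8
Total = 2 + 6 + 4 + 7 = 19
Accuracy = 8 / 19 = 8/19

8/19


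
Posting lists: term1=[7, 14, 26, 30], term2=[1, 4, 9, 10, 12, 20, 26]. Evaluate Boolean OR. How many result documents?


Boolean OR: find union of posting lists
term1 docs: [7, 14, 26, 30]
term2 docs: [1, 4, 9, 10, 12, 20, 26]
Union: [1, 4, 7, 9, 10, 12, 14, 20, 26, 30]
|union| = 10

10


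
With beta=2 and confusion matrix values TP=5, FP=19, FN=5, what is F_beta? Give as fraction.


P = TP/(TP+FP) = 5/24 = 5/24
R = TP/(TP+FN) = 5/10 = 1/2
beta^2 = 2^2 = 4
(1 + beta^2) = 5
Numerator = (1+beta^2)*P*R = 25/48
Denominator = beta^2*P + R = 5/6 + 1/2 = 4/3
F_beta = 25/64

25/64


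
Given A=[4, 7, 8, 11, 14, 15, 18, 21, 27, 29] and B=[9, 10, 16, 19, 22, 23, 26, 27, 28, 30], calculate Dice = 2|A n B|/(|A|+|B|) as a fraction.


A intersect B = [27]
|A intersect B| = 1
|A| = 10, |B| = 10
Dice = 2*1 / (10+10)
= 2 / 20 = 1/10

1/10


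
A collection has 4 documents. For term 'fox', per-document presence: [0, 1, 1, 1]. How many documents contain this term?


Checking each document for 'fox':
Doc 1: absent
Doc 2: present
Doc 3: present
Doc 4: present
df = sum of presences = 0 + 1 + 1 + 1 = 3

3


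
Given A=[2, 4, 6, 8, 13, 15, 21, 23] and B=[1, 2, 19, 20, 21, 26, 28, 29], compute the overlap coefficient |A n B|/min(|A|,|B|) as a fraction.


A intersect B = [2, 21]
|A intersect B| = 2
min(|A|, |B|) = min(8, 8) = 8
Overlap = 2 / 8 = 1/4

1/4


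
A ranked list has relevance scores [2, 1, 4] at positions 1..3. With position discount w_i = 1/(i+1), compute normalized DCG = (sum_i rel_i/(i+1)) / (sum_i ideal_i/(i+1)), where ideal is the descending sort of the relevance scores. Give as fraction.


Position discount weights w_i = 1/(i+1) for i=1..3:
Weights = [1/2, 1/3, 1/4]
Actual relevance: [2, 1, 4]
DCG = 2/2 + 1/3 + 4/4 = 7/3
Ideal relevance (sorted desc): [4, 2, 1]
Ideal DCG = 4/2 + 2/3 + 1/4 = 35/12
nDCG = DCG / ideal_DCG = 7/3 / 35/12 = 4/5

4/5


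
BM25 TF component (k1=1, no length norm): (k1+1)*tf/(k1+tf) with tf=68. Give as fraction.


BM25 TF component = (k1+1)*tf / (k1+tf)
k1 = 1, tf = 68
Numerator = (1+1)*68 = 136
Denominator = 1 + 68 = 69
= 136/69 = 136/69

136/69


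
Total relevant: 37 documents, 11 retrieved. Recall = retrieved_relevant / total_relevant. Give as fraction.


Recall = retrieved_relevant / total_relevant
= 11 / 37
= 11 / (11 + 26)
= 11/37

11/37


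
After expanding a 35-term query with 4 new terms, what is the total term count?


Original terms: 35
Expansion terms: 4
Total = 35 + 4 = 39

39


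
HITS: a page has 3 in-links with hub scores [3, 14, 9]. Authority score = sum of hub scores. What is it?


Authority = sum of hub scores of in-linkers
In-link 1: hub score = 3
In-link 2: hub score = 14
In-link 3: hub score = 9
Authority = 3 + 14 + 9 = 26

26


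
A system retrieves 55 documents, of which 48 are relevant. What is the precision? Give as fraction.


Precision = relevant_retrieved / total_retrieved
= 48 / 55
= 48 / (48 + 7)
= 48/55

48/55


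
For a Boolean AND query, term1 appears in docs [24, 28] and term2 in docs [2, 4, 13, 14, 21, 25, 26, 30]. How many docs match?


Boolean AND: find intersection of posting lists
term1 docs: [24, 28]
term2 docs: [2, 4, 13, 14, 21, 25, 26, 30]
Intersection: []
|intersection| = 0

0


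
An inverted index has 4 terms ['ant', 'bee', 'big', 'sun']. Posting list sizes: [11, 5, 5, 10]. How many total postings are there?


Summing posting list sizes:
'ant': 11 postings
'bee': 5 postings
'big': 5 postings
'sun': 10 postings
Total = 11 + 5 + 5 + 10 = 31

31


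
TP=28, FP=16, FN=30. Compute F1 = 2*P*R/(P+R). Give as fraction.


F1 = 2 * P * R / (P + R)
P = TP/(TP+FP) = 28/44 = 7/11
R = TP/(TP+FN) = 28/58 = 14/29
2 * P * R = 2 * 7/11 * 14/29 = 196/319
P + R = 7/11 + 14/29 = 357/319
F1 = 196/319 / 357/319 = 28/51

28/51


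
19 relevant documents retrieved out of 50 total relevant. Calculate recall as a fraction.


Recall = retrieved_relevant / total_relevant
= 19 / 50
= 19 / (19 + 31)
= 19/50

19/50


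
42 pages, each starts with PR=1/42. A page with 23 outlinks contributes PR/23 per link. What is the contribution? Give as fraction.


Initial PR = 1/42 = 1/42
Outlinks = 23
Contribution per link = PR / outlinks
= 1/42 / 23
= 1/966

1/966


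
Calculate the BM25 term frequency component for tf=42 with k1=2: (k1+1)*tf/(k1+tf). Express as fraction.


BM25 TF component = (k1+1)*tf / (k1+tf)
k1 = 2, tf = 42
Numerator = (2+1)*42 = 126
Denominator = 2 + 42 = 44
= 126/44 = 63/22

63/22


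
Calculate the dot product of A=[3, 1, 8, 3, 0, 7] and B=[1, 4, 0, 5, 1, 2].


Dot product = sum of element-wise products
A[0]*B[0] = 3*1 = 3
A[1]*B[1] = 1*4 = 4
A[2]*B[2] = 8*0 = 0
A[3]*B[3] = 3*5 = 15
A[4]*B[4] = 0*1 = 0
A[5]*B[5] = 7*2 = 14
Sum = 3 + 4 + 0 + 15 + 0 + 14 = 36

36


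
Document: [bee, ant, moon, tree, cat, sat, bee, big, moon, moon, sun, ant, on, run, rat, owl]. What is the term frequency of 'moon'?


Document has 16 words
Scanning for 'moon':
Found at positions: [2, 8, 9]
Count = 3

3


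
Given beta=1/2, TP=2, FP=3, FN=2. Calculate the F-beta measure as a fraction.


P = TP/(TP+FP) = 2/5 = 2/5
R = TP/(TP+FN) = 2/4 = 1/2
beta^2 = 1/2^2 = 1/4
(1 + beta^2) = 5/4
Numerator = (1+beta^2)*P*R = 1/4
Denominator = beta^2*P + R = 1/10 + 1/2 = 3/5
F_beta = 5/12

5/12


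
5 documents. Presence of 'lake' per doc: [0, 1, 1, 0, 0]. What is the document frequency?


Checking each document for 'lake':
Doc 1: absent
Doc 2: present
Doc 3: present
Doc 4: absent
Doc 5: absent
df = sum of presences = 0 + 1 + 1 + 0 + 0 = 2

2


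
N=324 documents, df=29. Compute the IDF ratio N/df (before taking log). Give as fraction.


IDF ratio = N / df
= 324 / 29
= 324/29

324/29


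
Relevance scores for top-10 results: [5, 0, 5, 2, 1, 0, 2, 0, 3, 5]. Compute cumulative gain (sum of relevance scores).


Cumulative Gain = sum of relevance scores
Position 1: rel=5, running sum=5
Position 2: rel=0, running sum=5
Position 3: rel=5, running sum=10
Position 4: rel=2, running sum=12
Position 5: rel=1, running sum=13
Position 6: rel=0, running sum=13
Position 7: rel=2, running sum=15
Position 8: rel=0, running sum=15
Position 9: rel=3, running sum=18
Position 10: rel=5, running sum=23
CG = 23

23


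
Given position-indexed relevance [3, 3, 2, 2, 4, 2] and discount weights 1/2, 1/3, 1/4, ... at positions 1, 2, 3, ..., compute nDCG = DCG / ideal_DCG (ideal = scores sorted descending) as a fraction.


Position discount weights w_i = 1/(i+1) for i=1..6:
Weights = [1/2, 1/3, 1/4, 1/5, 1/6, 1/7]
Actual relevance: [3, 3, 2, 2, 4, 2]
DCG = 3/2 + 3/3 + 2/4 + 2/5 + 4/6 + 2/7 = 457/105
Ideal relevance (sorted desc): [4, 3, 3, 2, 2, 2]
Ideal DCG = 4/2 + 3/3 + 3/4 + 2/5 + 2/6 + 2/7 = 2003/420
nDCG = DCG / ideal_DCG = 457/105 / 2003/420 = 1828/2003

1828/2003


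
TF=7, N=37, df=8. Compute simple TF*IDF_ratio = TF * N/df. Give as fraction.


TF * (N/df)
= 7 * (37/8)
= 7 * 37/8
= 259/8

259/8


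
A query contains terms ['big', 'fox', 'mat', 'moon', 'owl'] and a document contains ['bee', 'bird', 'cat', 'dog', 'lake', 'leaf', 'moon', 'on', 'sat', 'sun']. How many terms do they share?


Query terms: ['big', 'fox', 'mat', 'moon', 'owl']
Document terms: ['bee', 'bird', 'cat', 'dog', 'lake', 'leaf', 'moon', 'on', 'sat', 'sun']
Common terms: ['moon']
Overlap count = 1

1


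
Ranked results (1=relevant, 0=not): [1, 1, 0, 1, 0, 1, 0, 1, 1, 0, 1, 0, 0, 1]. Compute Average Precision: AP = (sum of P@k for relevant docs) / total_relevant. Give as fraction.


Computing P@k for each relevant position:
Position 1: relevant, P@1 = 1/1 = 1
Position 2: relevant, P@2 = 2/2 = 1
Position 3: not relevant
Position 4: relevant, P@4 = 3/4 = 3/4
Position 5: not relevant
Position 6: relevant, P@6 = 4/6 = 2/3
Position 7: not relevant
Position 8: relevant, P@8 = 5/8 = 5/8
Position 9: relevant, P@9 = 6/9 = 2/3
Position 10: not relevant
Position 11: relevant, P@11 = 7/11 = 7/11
Position 12: not relevant
Position 13: not relevant
Position 14: relevant, P@14 = 8/14 = 4/7
Sum of P@k = 1 + 1 + 3/4 + 2/3 + 5/8 + 2/3 + 7/11 + 4/7 = 10933/1848
AP = 10933/1848 / 8 = 10933/14784

10933/14784


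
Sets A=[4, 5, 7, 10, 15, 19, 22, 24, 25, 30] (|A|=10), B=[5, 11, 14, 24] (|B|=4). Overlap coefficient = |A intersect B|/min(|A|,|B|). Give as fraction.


A intersect B = [5, 24]
|A intersect B| = 2
min(|A|, |B|) = min(10, 4) = 4
Overlap = 2 / 4 = 1/2

1/2


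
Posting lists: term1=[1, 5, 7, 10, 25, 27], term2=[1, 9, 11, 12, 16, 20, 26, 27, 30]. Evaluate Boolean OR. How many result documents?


Boolean OR: find union of posting lists
term1 docs: [1, 5, 7, 10, 25, 27]
term2 docs: [1, 9, 11, 12, 16, 20, 26, 27, 30]
Union: [1, 5, 7, 9, 10, 11, 12, 16, 20, 25, 26, 27, 30]
|union| = 13

13


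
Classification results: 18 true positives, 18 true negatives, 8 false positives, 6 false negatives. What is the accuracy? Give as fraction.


Accuracy = (TP + TN) / (TP + TN + FP + FN)
TP + TN = 18 + 18 = 36
Total = 18 + 18 + 8 + 6 = 50
Accuracy = 36 / 50 = 18/25

18/25


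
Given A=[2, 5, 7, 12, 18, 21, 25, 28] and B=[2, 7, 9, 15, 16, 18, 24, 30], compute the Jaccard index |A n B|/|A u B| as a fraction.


A intersect B = [2, 7, 18]
|A intersect B| = 3
A union B = [2, 5, 7, 9, 12, 15, 16, 18, 21, 24, 25, 28, 30]
|A union B| = 13
Jaccard = 3/13 = 3/13

3/13


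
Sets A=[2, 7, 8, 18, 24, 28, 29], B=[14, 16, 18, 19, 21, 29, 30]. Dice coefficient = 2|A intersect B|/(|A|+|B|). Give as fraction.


A intersect B = [18, 29]
|A intersect B| = 2
|A| = 7, |B| = 7
Dice = 2*2 / (7+7)
= 4 / 14 = 2/7

2/7


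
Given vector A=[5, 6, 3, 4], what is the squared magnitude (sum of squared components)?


|A|^2 = sum of squared components
A[0]^2 = 5^2 = 25
A[1]^2 = 6^2 = 36
A[2]^2 = 3^2 = 9
A[3]^2 = 4^2 = 16
Sum = 25 + 36 + 9 + 16 = 86

86


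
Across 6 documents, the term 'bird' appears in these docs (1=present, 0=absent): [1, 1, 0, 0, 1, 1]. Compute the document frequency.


Checking each document for 'bird':
Doc 1: present
Doc 2: present
Doc 3: absent
Doc 4: absent
Doc 5: present
Doc 6: present
df = sum of presences = 1 + 1 + 0 + 0 + 1 + 1 = 4

4


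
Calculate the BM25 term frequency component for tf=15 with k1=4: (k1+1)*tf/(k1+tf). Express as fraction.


BM25 TF component = (k1+1)*tf / (k1+tf)
k1 = 4, tf = 15
Numerator = (4+1)*15 = 75
Denominator = 4 + 15 = 19
= 75/19 = 75/19

75/19


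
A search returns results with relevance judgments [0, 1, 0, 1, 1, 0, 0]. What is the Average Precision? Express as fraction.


Computing P@k for each relevant position:
Position 1: not relevant
Position 2: relevant, P@2 = 1/2 = 1/2
Position 3: not relevant
Position 4: relevant, P@4 = 2/4 = 1/2
Position 5: relevant, P@5 = 3/5 = 3/5
Position 6: not relevant
Position 7: not relevant
Sum of P@k = 1/2 + 1/2 + 3/5 = 8/5
AP = 8/5 / 3 = 8/15

8/15


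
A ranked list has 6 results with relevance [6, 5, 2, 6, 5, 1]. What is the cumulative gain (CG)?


Cumulative Gain = sum of relevance scores
Position 1: rel=6, running sum=6
Position 2: rel=5, running sum=11
Position 3: rel=2, running sum=13
Position 4: rel=6, running sum=19
Position 5: rel=5, running sum=24
Position 6: rel=1, running sum=25
CG = 25

25


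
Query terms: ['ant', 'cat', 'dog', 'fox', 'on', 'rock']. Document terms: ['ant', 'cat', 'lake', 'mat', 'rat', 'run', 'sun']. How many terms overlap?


Query terms: ['ant', 'cat', 'dog', 'fox', 'on', 'rock']
Document terms: ['ant', 'cat', 'lake', 'mat', 'rat', 'run', 'sun']
Common terms: ['ant', 'cat']
Overlap count = 2

2


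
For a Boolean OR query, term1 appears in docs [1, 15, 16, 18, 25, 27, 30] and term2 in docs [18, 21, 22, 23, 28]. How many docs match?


Boolean OR: find union of posting lists
term1 docs: [1, 15, 16, 18, 25, 27, 30]
term2 docs: [18, 21, 22, 23, 28]
Union: [1, 15, 16, 18, 21, 22, 23, 25, 27, 28, 30]
|union| = 11

11


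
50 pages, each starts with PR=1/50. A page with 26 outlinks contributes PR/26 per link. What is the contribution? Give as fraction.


Initial PR = 1/50 = 1/50
Outlinks = 26
Contribution per link = PR / outlinks
= 1/50 / 26
= 1/1300

1/1300


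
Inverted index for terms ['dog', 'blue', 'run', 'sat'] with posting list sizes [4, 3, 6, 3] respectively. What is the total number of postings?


Summing posting list sizes:
'dog': 4 postings
'blue': 3 postings
'run': 6 postings
'sat': 3 postings
Total = 4 + 3 + 6 + 3 = 16

16


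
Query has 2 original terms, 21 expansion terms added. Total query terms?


Original terms: 2
Expansion terms: 21
Total = 2 + 21 = 23

23


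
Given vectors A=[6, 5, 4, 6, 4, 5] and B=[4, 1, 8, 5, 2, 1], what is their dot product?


Dot product = sum of element-wise products
A[0]*B[0] = 6*4 = 24
A[1]*B[1] = 5*1 = 5
A[2]*B[2] = 4*8 = 32
A[3]*B[3] = 6*5 = 30
A[4]*B[4] = 4*2 = 8
A[5]*B[5] = 5*1 = 5
Sum = 24 + 5 + 32 + 30 + 8 + 5 = 104

104


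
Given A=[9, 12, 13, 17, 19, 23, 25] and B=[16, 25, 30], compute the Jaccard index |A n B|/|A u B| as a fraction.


A intersect B = [25]
|A intersect B| = 1
A union B = [9, 12, 13, 16, 17, 19, 23, 25, 30]
|A union B| = 9
Jaccard = 1/9 = 1/9

1/9


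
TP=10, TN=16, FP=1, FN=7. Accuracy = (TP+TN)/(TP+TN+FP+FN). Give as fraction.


Accuracy = (TP + TN) / (TP + TN + FP + FN)
TP + TN = 10 + 16 = 26
Total = 10 + 16 + 1 + 7 = 34
Accuracy = 26 / 34 = 13/17

13/17


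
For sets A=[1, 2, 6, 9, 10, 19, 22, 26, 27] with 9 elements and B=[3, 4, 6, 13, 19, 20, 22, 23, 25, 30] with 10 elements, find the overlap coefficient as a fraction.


A intersect B = [6, 19, 22]
|A intersect B| = 3
min(|A|, |B|) = min(9, 10) = 9
Overlap = 3 / 9 = 1/3

1/3


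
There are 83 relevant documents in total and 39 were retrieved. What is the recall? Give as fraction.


Recall = retrieved_relevant / total_relevant
= 39 / 83
= 39 / (39 + 44)
= 39/83

39/83


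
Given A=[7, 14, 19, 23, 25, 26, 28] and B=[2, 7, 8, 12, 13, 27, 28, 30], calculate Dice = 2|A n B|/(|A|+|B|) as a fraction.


A intersect B = [7, 28]
|A intersect B| = 2
|A| = 7, |B| = 8
Dice = 2*2 / (7+8)
= 4 / 15 = 4/15

4/15


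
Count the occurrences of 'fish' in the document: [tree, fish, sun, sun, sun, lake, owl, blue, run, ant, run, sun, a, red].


Document has 14 words
Scanning for 'fish':
Found at positions: [1]
Count = 1

1


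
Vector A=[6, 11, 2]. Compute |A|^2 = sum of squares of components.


|A|^2 = sum of squared components
A[0]^2 = 6^2 = 36
A[1]^2 = 11^2 = 121
A[2]^2 = 2^2 = 4
Sum = 36 + 121 + 4 = 161

161


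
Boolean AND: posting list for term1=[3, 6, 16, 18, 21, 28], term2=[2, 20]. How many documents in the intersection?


Boolean AND: find intersection of posting lists
term1 docs: [3, 6, 16, 18, 21, 28]
term2 docs: [2, 20]
Intersection: []
|intersection| = 0

0


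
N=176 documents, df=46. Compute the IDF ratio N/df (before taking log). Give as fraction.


IDF ratio = N / df
= 176 / 46
= 88/23

88/23


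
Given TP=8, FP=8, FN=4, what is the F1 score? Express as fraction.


F1 = 2 * P * R / (P + R)
P = TP/(TP+FP) = 8/16 = 1/2
R = TP/(TP+FN) = 8/12 = 2/3
2 * P * R = 2 * 1/2 * 2/3 = 2/3
P + R = 1/2 + 2/3 = 7/6
F1 = 2/3 / 7/6 = 4/7

4/7


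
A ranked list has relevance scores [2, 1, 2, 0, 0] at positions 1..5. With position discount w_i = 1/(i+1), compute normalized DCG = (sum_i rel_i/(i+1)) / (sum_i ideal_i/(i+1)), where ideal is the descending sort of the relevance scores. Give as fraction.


Position discount weights w_i = 1/(i+1) for i=1..5:
Weights = [1/2, 1/3, 1/4, 1/5, 1/6]
Actual relevance: [2, 1, 2, 0, 0]
DCG = 2/2 + 1/3 + 2/4 + 0/5 + 0/6 = 11/6
Ideal relevance (sorted desc): [2, 2, 1, 0, 0]
Ideal DCG = 2/2 + 2/3 + 1/4 + 0/5 + 0/6 = 23/12
nDCG = DCG / ideal_DCG = 11/6 / 23/12 = 22/23

22/23


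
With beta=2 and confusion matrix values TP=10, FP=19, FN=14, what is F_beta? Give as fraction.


P = TP/(TP+FP) = 10/29 = 10/29
R = TP/(TP+FN) = 10/24 = 5/12
beta^2 = 2^2 = 4
(1 + beta^2) = 5
Numerator = (1+beta^2)*P*R = 125/174
Denominator = beta^2*P + R = 40/29 + 5/12 = 625/348
F_beta = 2/5

2/5


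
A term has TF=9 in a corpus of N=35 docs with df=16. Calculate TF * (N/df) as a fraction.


TF * (N/df)
= 9 * (35/16)
= 9 * 35/16
= 315/16

315/16


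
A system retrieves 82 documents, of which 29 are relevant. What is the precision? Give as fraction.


Precision = relevant_retrieved / total_retrieved
= 29 / 82
= 29 / (29 + 53)
= 29/82

29/82


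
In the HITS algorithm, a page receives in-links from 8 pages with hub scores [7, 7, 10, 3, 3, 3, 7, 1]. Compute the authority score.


Authority = sum of hub scores of in-linkers
In-link 1: hub score = 7
In-link 2: hub score = 7
In-link 3: hub score = 10
In-link 4: hub score = 3
In-link 5: hub score = 3
In-link 6: hub score = 3
In-link 7: hub score = 7
In-link 8: hub score = 1
Authority = 7 + 7 + 10 + 3 + 3 + 3 + 7 + 1 = 41

41


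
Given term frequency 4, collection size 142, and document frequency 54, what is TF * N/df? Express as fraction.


TF * (N/df)
= 4 * (142/54)
= 4 * 71/27
= 284/27

284/27


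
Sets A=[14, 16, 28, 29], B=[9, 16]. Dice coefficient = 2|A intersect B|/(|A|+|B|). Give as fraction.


A intersect B = [16]
|A intersect B| = 1
|A| = 4, |B| = 2
Dice = 2*1 / (4+2)
= 2 / 6 = 1/3

1/3


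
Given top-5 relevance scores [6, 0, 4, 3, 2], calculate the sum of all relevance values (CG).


Cumulative Gain = sum of relevance scores
Position 1: rel=6, running sum=6
Position 2: rel=0, running sum=6
Position 3: rel=4, running sum=10
Position 4: rel=3, running sum=13
Position 5: rel=2, running sum=15
CG = 15

15


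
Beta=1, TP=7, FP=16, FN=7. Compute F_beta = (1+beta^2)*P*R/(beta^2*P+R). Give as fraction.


P = TP/(TP+FP) = 7/23 = 7/23
R = TP/(TP+FN) = 7/14 = 1/2
beta^2 = 1^2 = 1
(1 + beta^2) = 2
Numerator = (1+beta^2)*P*R = 7/23
Denominator = beta^2*P + R = 7/23 + 1/2 = 37/46
F_beta = 14/37

14/37


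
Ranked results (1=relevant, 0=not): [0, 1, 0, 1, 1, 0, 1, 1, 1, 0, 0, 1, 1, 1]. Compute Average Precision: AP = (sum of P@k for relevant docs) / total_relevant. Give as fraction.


Computing P@k for each relevant position:
Position 1: not relevant
Position 2: relevant, P@2 = 1/2 = 1/2
Position 3: not relevant
Position 4: relevant, P@4 = 2/4 = 1/2
Position 5: relevant, P@5 = 3/5 = 3/5
Position 6: not relevant
Position 7: relevant, P@7 = 4/7 = 4/7
Position 8: relevant, P@8 = 5/8 = 5/8
Position 9: relevant, P@9 = 6/9 = 2/3
Position 10: not relevant
Position 11: not relevant
Position 12: relevant, P@12 = 7/12 = 7/12
Position 13: relevant, P@13 = 8/13 = 8/13
Position 14: relevant, P@14 = 9/14 = 9/14
Sum of P@k = 1/2 + 1/2 + 3/5 + 4/7 + 5/8 + 2/3 + 7/12 + 8/13 + 9/14 = 19309/3640
AP = 19309/3640 / 9 = 19309/32760

19309/32760


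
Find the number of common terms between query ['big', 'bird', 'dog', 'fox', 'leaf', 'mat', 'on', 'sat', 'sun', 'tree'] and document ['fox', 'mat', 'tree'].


Query terms: ['big', 'bird', 'dog', 'fox', 'leaf', 'mat', 'on', 'sat', 'sun', 'tree']
Document terms: ['fox', 'mat', 'tree']
Common terms: ['fox', 'mat', 'tree']
Overlap count = 3

3


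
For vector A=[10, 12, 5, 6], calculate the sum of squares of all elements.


|A|^2 = sum of squared components
A[0]^2 = 10^2 = 100
A[1]^2 = 12^2 = 144
A[2]^2 = 5^2 = 25
A[3]^2 = 6^2 = 36
Sum = 100 + 144 + 25 + 36 = 305

305


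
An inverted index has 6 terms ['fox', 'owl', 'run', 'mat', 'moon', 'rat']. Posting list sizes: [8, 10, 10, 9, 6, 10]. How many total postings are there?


Summing posting list sizes:
'fox': 8 postings
'owl': 10 postings
'run': 10 postings
'mat': 9 postings
'moon': 6 postings
'rat': 10 postings
Total = 8 + 10 + 10 + 9 + 6 + 10 = 53

53


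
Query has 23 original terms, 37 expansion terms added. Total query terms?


Original terms: 23
Expansion terms: 37
Total = 23 + 37 = 60

60


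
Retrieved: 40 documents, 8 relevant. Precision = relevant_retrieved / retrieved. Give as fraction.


Precision = relevant_retrieved / total_retrieved
= 8 / 40
= 8 / (8 + 32)
= 1/5

1/5


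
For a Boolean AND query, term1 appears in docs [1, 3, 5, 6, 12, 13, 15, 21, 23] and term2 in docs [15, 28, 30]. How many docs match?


Boolean AND: find intersection of posting lists
term1 docs: [1, 3, 5, 6, 12, 13, 15, 21, 23]
term2 docs: [15, 28, 30]
Intersection: [15]
|intersection| = 1

1


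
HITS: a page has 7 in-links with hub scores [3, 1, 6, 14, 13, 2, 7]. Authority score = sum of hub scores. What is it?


Authority = sum of hub scores of in-linkers
In-link 1: hub score = 3
In-link 2: hub score = 1
In-link 3: hub score = 6
In-link 4: hub score = 14
In-link 5: hub score = 13
In-link 6: hub score = 2
In-link 7: hub score = 7
Authority = 3 + 1 + 6 + 14 + 13 + 2 + 7 = 46

46


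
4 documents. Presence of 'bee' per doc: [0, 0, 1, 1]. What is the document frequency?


Checking each document for 'bee':
Doc 1: absent
Doc 2: absent
Doc 3: present
Doc 4: present
df = sum of presences = 0 + 0 + 1 + 1 = 2

2


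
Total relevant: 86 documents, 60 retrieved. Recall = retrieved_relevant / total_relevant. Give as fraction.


Recall = retrieved_relevant / total_relevant
= 60 / 86
= 60 / (60 + 26)
= 30/43

30/43


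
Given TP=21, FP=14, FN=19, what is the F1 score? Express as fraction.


F1 = 2 * P * R / (P + R)
P = TP/(TP+FP) = 21/35 = 3/5
R = TP/(TP+FN) = 21/40 = 21/40
2 * P * R = 2 * 3/5 * 21/40 = 63/100
P + R = 3/5 + 21/40 = 9/8
F1 = 63/100 / 9/8 = 14/25

14/25


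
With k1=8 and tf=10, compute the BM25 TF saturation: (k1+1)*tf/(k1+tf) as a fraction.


BM25 TF component = (k1+1)*tf / (k1+tf)
k1 = 8, tf = 10
Numerator = (8+1)*10 = 90
Denominator = 8 + 10 = 18
= 90/18 = 5

5


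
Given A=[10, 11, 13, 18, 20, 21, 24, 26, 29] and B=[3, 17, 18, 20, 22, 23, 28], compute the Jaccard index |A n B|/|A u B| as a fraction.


A intersect B = [18, 20]
|A intersect B| = 2
A union B = [3, 10, 11, 13, 17, 18, 20, 21, 22, 23, 24, 26, 28, 29]
|A union B| = 14
Jaccard = 2/14 = 1/7

1/7


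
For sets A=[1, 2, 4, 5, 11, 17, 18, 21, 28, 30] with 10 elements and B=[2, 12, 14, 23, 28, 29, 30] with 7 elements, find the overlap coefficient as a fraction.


A intersect B = [2, 28, 30]
|A intersect B| = 3
min(|A|, |B|) = min(10, 7) = 7
Overlap = 3 / 7 = 3/7

3/7


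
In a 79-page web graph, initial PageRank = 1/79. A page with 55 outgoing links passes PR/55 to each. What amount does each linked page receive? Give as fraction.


Initial PR = 1/79 = 1/79
Outlinks = 55
Contribution per link = PR / outlinks
= 1/79 / 55
= 1/4345

1/4345


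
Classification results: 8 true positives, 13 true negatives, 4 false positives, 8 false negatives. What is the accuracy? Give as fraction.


Accuracy = (TP + TN) / (TP + TN + FP + FN)
TP + TN = 8 + 13 = 21
Total = 8 + 13 + 4 + 8 = 33
Accuracy = 21 / 33 = 7/11

7/11


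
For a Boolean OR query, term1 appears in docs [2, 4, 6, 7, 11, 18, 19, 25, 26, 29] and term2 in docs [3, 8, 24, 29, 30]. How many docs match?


Boolean OR: find union of posting lists
term1 docs: [2, 4, 6, 7, 11, 18, 19, 25, 26, 29]
term2 docs: [3, 8, 24, 29, 30]
Union: [2, 3, 4, 6, 7, 8, 11, 18, 19, 24, 25, 26, 29, 30]
|union| = 14

14


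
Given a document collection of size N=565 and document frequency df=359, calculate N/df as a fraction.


IDF ratio = N / df
= 565 / 359
= 565/359

565/359


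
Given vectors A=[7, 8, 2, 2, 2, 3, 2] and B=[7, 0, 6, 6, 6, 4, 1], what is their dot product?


Dot product = sum of element-wise products
A[0]*B[0] = 7*7 = 49
A[1]*B[1] = 8*0 = 0
A[2]*B[2] = 2*6 = 12
A[3]*B[3] = 2*6 = 12
A[4]*B[4] = 2*6 = 12
A[5]*B[5] = 3*4 = 12
A[6]*B[6] = 2*1 = 2
Sum = 49 + 0 + 12 + 12 + 12 + 12 + 2 = 99

99


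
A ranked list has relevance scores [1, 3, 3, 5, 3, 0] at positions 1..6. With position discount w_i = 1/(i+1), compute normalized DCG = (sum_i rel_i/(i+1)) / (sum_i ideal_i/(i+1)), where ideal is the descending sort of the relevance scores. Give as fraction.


Position discount weights w_i = 1/(i+1) for i=1..6:
Weights = [1/2, 1/3, 1/4, 1/5, 1/6, 1/7]
Actual relevance: [1, 3, 3, 5, 3, 0]
DCG = 1/2 + 3/3 + 3/4 + 5/5 + 3/6 + 0/7 = 15/4
Ideal relevance (sorted desc): [5, 3, 3, 3, 1, 0]
Ideal DCG = 5/2 + 3/3 + 3/4 + 3/5 + 1/6 + 0/7 = 301/60
nDCG = DCG / ideal_DCG = 15/4 / 301/60 = 225/301

225/301


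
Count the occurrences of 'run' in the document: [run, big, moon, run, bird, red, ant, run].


Document has 8 words
Scanning for 'run':
Found at positions: [0, 3, 7]
Count = 3

3


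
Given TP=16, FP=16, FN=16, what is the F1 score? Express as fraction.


F1 = 2 * P * R / (P + R)
P = TP/(TP+FP) = 16/32 = 1/2
R = TP/(TP+FN) = 16/32 = 1/2
2 * P * R = 2 * 1/2 * 1/2 = 1/2
P + R = 1/2 + 1/2 = 1
F1 = 1/2 / 1 = 1/2

1/2


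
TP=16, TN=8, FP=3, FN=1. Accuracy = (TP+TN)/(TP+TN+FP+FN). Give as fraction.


Accuracy = (TP + TN) / (TP + TN + FP + FN)
TP + TN = 16 + 8 = 24
Total = 16 + 8 + 3 + 1 = 28
Accuracy = 24 / 28 = 6/7

6/7


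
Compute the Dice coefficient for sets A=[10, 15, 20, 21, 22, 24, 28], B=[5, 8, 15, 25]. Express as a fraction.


A intersect B = [15]
|A intersect B| = 1
|A| = 7, |B| = 4
Dice = 2*1 / (7+4)
= 2 / 11 = 2/11

2/11


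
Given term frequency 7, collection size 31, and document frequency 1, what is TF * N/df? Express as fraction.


TF * (N/df)
= 7 * (31/1)
= 7 * 31
= 217

217


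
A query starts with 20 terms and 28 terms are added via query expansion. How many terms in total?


Original terms: 20
Expansion terms: 28
Total = 20 + 28 = 48

48


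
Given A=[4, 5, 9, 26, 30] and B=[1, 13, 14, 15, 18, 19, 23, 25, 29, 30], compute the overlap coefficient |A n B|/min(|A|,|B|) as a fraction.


A intersect B = [30]
|A intersect B| = 1
min(|A|, |B|) = min(5, 10) = 5
Overlap = 1 / 5 = 1/5

1/5


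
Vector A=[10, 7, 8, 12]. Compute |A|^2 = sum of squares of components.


|A|^2 = sum of squared components
A[0]^2 = 10^2 = 100
A[1]^2 = 7^2 = 49
A[2]^2 = 8^2 = 64
A[3]^2 = 12^2 = 144
Sum = 100 + 49 + 64 + 144 = 357

357


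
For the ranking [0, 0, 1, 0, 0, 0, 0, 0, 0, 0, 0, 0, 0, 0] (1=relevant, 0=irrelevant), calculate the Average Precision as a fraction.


Computing P@k for each relevant position:
Position 1: not relevant
Position 2: not relevant
Position 3: relevant, P@3 = 1/3 = 1/3
Position 4: not relevant
Position 5: not relevant
Position 6: not relevant
Position 7: not relevant
Position 8: not relevant
Position 9: not relevant
Position 10: not relevant
Position 11: not relevant
Position 12: not relevant
Position 13: not relevant
Position 14: not relevant
Sum of P@k = 1/3 = 1/3
AP = 1/3 / 1 = 1/3

1/3


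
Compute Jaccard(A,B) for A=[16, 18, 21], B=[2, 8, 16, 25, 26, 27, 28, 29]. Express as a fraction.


A intersect B = [16]
|A intersect B| = 1
A union B = [2, 8, 16, 18, 21, 25, 26, 27, 28, 29]
|A union B| = 10
Jaccard = 1/10 = 1/10

1/10


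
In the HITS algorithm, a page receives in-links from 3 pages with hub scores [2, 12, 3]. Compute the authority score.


Authority = sum of hub scores of in-linkers
In-link 1: hub score = 2
In-link 2: hub score = 12
In-link 3: hub score = 3
Authority = 2 + 12 + 3 = 17

17


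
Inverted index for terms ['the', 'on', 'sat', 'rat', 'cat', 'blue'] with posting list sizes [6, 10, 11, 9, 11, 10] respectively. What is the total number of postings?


Summing posting list sizes:
'the': 6 postings
'on': 10 postings
'sat': 11 postings
'rat': 9 postings
'cat': 11 postings
'blue': 10 postings
Total = 6 + 10 + 11 + 9 + 11 + 10 = 57

57


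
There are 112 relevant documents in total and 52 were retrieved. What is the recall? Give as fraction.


Recall = retrieved_relevant / total_relevant
= 52 / 112
= 52 / (52 + 60)
= 13/28

13/28


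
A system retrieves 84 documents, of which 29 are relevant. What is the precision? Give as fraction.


Precision = relevant_retrieved / total_retrieved
= 29 / 84
= 29 / (29 + 55)
= 29/84

29/84


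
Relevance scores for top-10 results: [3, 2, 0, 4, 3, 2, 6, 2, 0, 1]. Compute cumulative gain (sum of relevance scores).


Cumulative Gain = sum of relevance scores
Position 1: rel=3, running sum=3
Position 2: rel=2, running sum=5
Position 3: rel=0, running sum=5
Position 4: rel=4, running sum=9
Position 5: rel=3, running sum=12
Position 6: rel=2, running sum=14
Position 7: rel=6, running sum=20
Position 8: rel=2, running sum=22
Position 9: rel=0, running sum=22
Position 10: rel=1, running sum=23
CG = 23

23


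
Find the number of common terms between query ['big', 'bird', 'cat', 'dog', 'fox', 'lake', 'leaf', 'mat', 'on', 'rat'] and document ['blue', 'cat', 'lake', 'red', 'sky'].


Query terms: ['big', 'bird', 'cat', 'dog', 'fox', 'lake', 'leaf', 'mat', 'on', 'rat']
Document terms: ['blue', 'cat', 'lake', 'red', 'sky']
Common terms: ['cat', 'lake']
Overlap count = 2

2


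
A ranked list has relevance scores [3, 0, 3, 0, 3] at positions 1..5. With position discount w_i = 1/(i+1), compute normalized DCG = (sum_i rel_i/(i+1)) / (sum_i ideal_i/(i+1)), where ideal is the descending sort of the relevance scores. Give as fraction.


Position discount weights w_i = 1/(i+1) for i=1..5:
Weights = [1/2, 1/3, 1/4, 1/5, 1/6]
Actual relevance: [3, 0, 3, 0, 3]
DCG = 3/2 + 0/3 + 3/4 + 0/5 + 3/6 = 11/4
Ideal relevance (sorted desc): [3, 3, 3, 0, 0]
Ideal DCG = 3/2 + 3/3 + 3/4 + 0/5 + 0/6 = 13/4
nDCG = DCG / ideal_DCG = 11/4 / 13/4 = 11/13

11/13


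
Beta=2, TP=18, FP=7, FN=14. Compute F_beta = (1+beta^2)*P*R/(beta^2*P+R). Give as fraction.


P = TP/(TP+FP) = 18/25 = 18/25
R = TP/(TP+FN) = 18/32 = 9/16
beta^2 = 2^2 = 4
(1 + beta^2) = 5
Numerator = (1+beta^2)*P*R = 81/40
Denominator = beta^2*P + R = 72/25 + 9/16 = 1377/400
F_beta = 10/17

10/17


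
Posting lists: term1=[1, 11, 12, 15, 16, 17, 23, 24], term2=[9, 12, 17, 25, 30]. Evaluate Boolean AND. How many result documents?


Boolean AND: find intersection of posting lists
term1 docs: [1, 11, 12, 15, 16, 17, 23, 24]
term2 docs: [9, 12, 17, 25, 30]
Intersection: [12, 17]
|intersection| = 2

2


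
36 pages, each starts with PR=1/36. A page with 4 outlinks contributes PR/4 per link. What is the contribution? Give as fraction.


Initial PR = 1/36 = 1/36
Outlinks = 4
Contribution per link = PR / outlinks
= 1/36 / 4
= 1/144

1/144


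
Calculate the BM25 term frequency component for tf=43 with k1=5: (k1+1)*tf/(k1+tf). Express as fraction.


BM25 TF component = (k1+1)*tf / (k1+tf)
k1 = 5, tf = 43
Numerator = (5+1)*43 = 258
Denominator = 5 + 43 = 48
= 258/48 = 43/8

43/8


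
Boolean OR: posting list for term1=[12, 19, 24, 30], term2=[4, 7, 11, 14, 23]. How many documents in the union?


Boolean OR: find union of posting lists
term1 docs: [12, 19, 24, 30]
term2 docs: [4, 7, 11, 14, 23]
Union: [4, 7, 11, 12, 14, 19, 23, 24, 30]
|union| = 9

9


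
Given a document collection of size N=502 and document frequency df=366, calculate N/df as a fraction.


IDF ratio = N / df
= 502 / 366
= 251/183

251/183


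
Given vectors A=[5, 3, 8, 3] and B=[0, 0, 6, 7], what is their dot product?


Dot product = sum of element-wise products
A[0]*B[0] = 5*0 = 0
A[1]*B[1] = 3*0 = 0
A[2]*B[2] = 8*6 = 48
A[3]*B[3] = 3*7 = 21
Sum = 0 + 0 + 48 + 21 = 69

69


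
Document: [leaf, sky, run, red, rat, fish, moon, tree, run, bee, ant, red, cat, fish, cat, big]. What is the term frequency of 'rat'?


Document has 16 words
Scanning for 'rat':
Found at positions: [4]
Count = 1

1
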